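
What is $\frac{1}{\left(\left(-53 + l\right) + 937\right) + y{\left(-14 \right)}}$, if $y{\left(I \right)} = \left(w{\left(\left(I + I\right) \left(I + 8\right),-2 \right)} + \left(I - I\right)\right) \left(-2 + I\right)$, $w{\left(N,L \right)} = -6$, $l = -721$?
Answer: $\frac{1}{259} \approx 0.003861$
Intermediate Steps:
$y{\left(I \right)} = 12 - 6 I$ ($y{\left(I \right)} = \left(-6 + \left(I - I\right)\right) \left(-2 + I\right) = \left(-6 + 0\right) \left(-2 + I\right) = - 6 \left(-2 + I\right) = 12 - 6 I$)
$\frac{1}{\left(\left(-53 + l\right) + 937\right) + y{\left(-14 \right)}} = \frac{1}{\left(\left(-53 - 721\right) + 937\right) + \left(12 - -84\right)} = \frac{1}{\left(-774 + 937\right) + \left(12 + 84\right)} = \frac{1}{163 + 96} = \frac{1}{259}$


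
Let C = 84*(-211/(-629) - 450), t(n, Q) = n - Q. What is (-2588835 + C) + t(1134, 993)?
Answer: -1652047002/629 ≈ -2.6265e+6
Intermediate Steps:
C = -23758476/629 (C = 84*(-211*(-1/629) - 450) = 84*(211/629 - 450) = 84*(-282839/629) = -23758476/629 ≈ -37772.)
(-2588835 + C) + t(1134, 993) = (-2588835 - 23758476/629) + (1134 - 1*993) = -1652135691/629 + (1134 - 993) = -1652135691/629 + 141 = -1652047002/629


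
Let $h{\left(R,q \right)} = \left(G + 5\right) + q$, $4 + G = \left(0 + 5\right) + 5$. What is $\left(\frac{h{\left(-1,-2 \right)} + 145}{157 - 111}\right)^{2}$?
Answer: $\frac{5929}{529} \approx 11.208$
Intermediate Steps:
$G = 6$ ($G = -4 + \left(\left(0 + 5\right) + 5\right) = -4 + \left(5 + 5\right) = -4 + 10 = 6$)
$h{\left(R,q \right)} = 11 + q$ ($h{\left(R,q \right)} = \left(6 + 5\right) + q = 11 + q$)
$\left(\frac{h{\left(-1,-2 \right)} + 145}{157 - 111}\right)^{2} = \left(\frac{\left(11 - 2\right) + 145}{157 - 111}\right)^{2} = \left(\frac{9 + 145}{46}\right)^{2} = \left(154 \cdot \frac{1}{46}\right)^{2} = \left(\frac{77}{23}\right)^{2} = \frac{5929}{529}$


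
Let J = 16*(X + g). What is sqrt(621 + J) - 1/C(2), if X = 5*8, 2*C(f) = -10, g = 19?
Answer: 1/5 + sqrt(1565) ≈ 39.760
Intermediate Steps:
C(f) = -5 (C(f) = (1/2)*(-10) = -5)
X = 40
J = 944 (J = 16*(40 + 19) = 16*59 = 944)
sqrt(621 + J) - 1/C(2) = sqrt(621 + 944) - 1/(-5) = sqrt(1565) - 1*(-1/5) = sqrt(1565) + 1/5 = 1/5 + sqrt(1565)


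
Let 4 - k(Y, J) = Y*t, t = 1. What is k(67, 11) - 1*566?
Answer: -629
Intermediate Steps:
k(Y, J) = 4 - Y
k(67, 11) - 1*566 = (4 - 1*67) - 1*566 = (4 - 67) - 566 = -63 - 566 = -629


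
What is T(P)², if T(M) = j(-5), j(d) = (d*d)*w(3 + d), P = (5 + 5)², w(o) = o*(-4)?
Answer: 40000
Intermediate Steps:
w(o) = -4*o
P = 100 (P = 10² = 100)
j(d) = d²*(-12 - 4*d) (j(d) = (d*d)*(-4*(3 + d)) = d²*(-12 - 4*d))
T(M) = 200 (T(M) = 4*(-5)²*(-3 - 1*(-5)) = 4*25*(-3 + 5) = 4*25*2 = 200)
T(P)² = 200² = 40000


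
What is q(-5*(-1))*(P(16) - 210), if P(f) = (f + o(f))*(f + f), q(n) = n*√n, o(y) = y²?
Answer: 42470*√5 ≈ 94966.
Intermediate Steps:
q(n) = n^(3/2)
P(f) = 2*f*(f + f²) (P(f) = (f + f²)*(f + f) = (f + f²)*(2*f) = 2*f*(f + f²))
q(-5*(-1))*(P(16) - 210) = (-5*(-1))^(3/2)*(2*16²*(1 + 16) - 210) = 5^(3/2)*(2*256*17 - 210) = (5*√5)*(8704 - 210) = (5*√5)*8494 = 42470*√5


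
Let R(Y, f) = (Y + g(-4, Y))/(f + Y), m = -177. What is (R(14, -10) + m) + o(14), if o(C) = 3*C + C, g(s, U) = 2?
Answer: -117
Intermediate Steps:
o(C) = 4*C
R(Y, f) = (2 + Y)/(Y + f) (R(Y, f) = (Y + 2)/(f + Y) = (2 + Y)/(Y + f))
(R(14, -10) + m) + o(14) = ((2 + 14)/(14 - 10) - 177) + 4*14 = (16/4 - 177) + 56 = ((¼)*16 - 177) + 56 = (4 - 177) + 56 = -173 + 56 = -117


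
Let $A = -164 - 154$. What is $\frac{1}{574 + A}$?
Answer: $\frac{1}{256} \approx 0.0039063$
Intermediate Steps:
$A = -318$
$\frac{1}{574 + A} = \frac{1}{574 - 318} = \frac{1}{256}$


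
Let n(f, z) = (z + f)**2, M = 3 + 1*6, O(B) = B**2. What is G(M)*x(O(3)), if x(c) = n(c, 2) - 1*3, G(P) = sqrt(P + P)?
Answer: 354*sqrt(2) ≈ 500.63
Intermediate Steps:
M = 9 (M = 3 + 6 = 9)
n(f, z) = (f + z)**2
G(P) = sqrt(2)*sqrt(P) (G(P) = sqrt(2*P) = sqrt(2)*sqrt(P))
x(c) = -3 + (2 + c)**2 (x(c) = (c + 2)**2 - 1*3 = (2 + c)**2 - 3 = -3 + (2 + c)**2)
G(M)*x(O(3)) = (sqrt(2)*sqrt(9))*(-3 + (2 + 3**2)**2) = (sqrt(2)*3)*(-3 + (2 + 9)**2) = (3*sqrt(2))*(-3 + 11**2) = (3*sqrt(2))*(-3 + 121) = (3*sqrt(2))*118 = 354*sqrt(2)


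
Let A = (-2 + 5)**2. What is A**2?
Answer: 81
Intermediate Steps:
A = 9 (A = 3**2 = 9)
A**2 = 9**2 = 81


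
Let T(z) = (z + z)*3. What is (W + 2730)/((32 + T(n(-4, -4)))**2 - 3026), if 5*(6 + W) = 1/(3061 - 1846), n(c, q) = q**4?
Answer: 16548301/14917757850 ≈ 0.0011093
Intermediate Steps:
T(z) = 6*z (T(z) = (2*z)*3 = 6*z)
W = -36449/6075 (W = -6 + 1/(5*(3061 - 1846)) = -6 + (1/5)/1215 = -6 + (1/5)*(1/1215) = -6 + 1/6075 = -36449/6075 ≈ -5.9998)
(W + 2730)/((32 + T(n(-4, -4)))**2 - 3026) = (-36449/6075 + 2730)/((32 + 6*(-4)**4)**2 - 3026) = 16548301/(6075*((32 + 6*256)**2 - 3026)) = 16548301/(6075*((32 + 1536)**2 - 3026)) = 16548301/(6075*(1568**2 - 3026)) = 16548301/(6075*(2458624 - 3026)) = (16548301/6075)/2455598 = (16548301/6075)*(1/2455598) = 16548301/14917757850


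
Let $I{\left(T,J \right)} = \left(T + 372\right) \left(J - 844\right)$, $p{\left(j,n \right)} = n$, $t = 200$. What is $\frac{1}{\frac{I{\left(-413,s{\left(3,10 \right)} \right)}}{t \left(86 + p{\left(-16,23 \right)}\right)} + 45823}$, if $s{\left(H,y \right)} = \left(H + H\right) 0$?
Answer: $\frac{5450}{249744001} \approx 2.1822 \cdot 10^{-5}$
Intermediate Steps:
$s{\left(H,y \right)} = 0$ ($s{\left(H,y \right)} = 2 H 0 = 0$)
$I{\left(T,J \right)} = \left(-844 + J\right) \left(372 + T\right)$ ($I{\left(T,J \right)} = \left(372 + T\right) \left(-844 + J\right) = \left(-844 + J\right) \left(372 + T\right)$)
$\frac{1}{\frac{I{\left(-413,s{\left(3,10 \right)} \right)}}{t \left(86 + p{\left(-16,23 \right)}\right)} + 45823} = \frac{1}{\frac{-313968 - -348572 + 372 \cdot 0 + 0 \left(-413\right)}{200 \left(86 + 23\right)} + 45823} = \frac{1}{\frac{-313968 + 348572 + 0 + 0}{200 \cdot 109} + 45823} = \frac{1}{\frac{34604}{21800} + 45823} = \frac{1}{34604 \cdot \frac{1}{21800} + 45823} = \frac{1}{\frac{8651}{5450} + 45823} = \frac{1}{\frac{249744001}{5450}} = \frac{5450}{249744001}$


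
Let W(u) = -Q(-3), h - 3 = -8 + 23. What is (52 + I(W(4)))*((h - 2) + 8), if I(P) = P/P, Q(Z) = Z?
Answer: 1272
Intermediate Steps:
h = 18 (h = 3 + (-8 + 23) = 3 + 15 = 18)
W(u) = 3 (W(u) = -1*(-3) = 3)
I(P) = 1
(52 + I(W(4)))*((h - 2) + 8) = (52 + 1)*((18 - 2) + 8) = 53*(16 + 8) = 53*24 = 1272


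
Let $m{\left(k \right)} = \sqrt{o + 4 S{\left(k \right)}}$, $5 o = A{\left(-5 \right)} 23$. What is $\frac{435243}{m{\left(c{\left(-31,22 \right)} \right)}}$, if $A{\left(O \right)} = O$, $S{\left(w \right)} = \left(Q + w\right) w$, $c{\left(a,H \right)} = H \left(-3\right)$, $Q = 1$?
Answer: $\frac{435243 \sqrt{17137}}{17137} \approx 3324.8$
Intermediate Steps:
$c{\left(a,H \right)} = - 3 H$
$S{\left(w \right)} = w \left(1 + w\right)$ ($S{\left(w \right)} = \left(1 + w\right) w = w \left(1 + w\right)$)
$o = -23$ ($o = \frac{\left(-5\right) 23}{5} = \frac{1}{5} \left(-115\right) = -23$)
$m{\left(k \right)} = \sqrt{-23 + 4 k \left(1 + k\right)}$
$\frac{435243}{m{\left(c{\left(-31,22 \right)} \right)}} = \frac{435243}{\sqrt{-23 + 4 \left(\left(-3\right) 22\right) \left(1 - 66\right)}} = \frac{435243}{\sqrt{-23 + 4 \left(-66\right) \left(1 - 66\right)}} = \frac{435243}{\sqrt{-23 + 4 \left(-66\right) \left(-65\right)}} = \frac{435243}{\sqrt{-23 + 17160}} = \frac{435243}{\sqrt{17137}} = 435243 \frac{\sqrt{17137}}{17137} = \frac{435243 \sqrt{17137}}{17137}$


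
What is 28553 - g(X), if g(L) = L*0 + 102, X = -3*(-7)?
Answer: 28451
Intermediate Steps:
X = 21
g(L) = 102 (g(L) = 0 + 102 = 102)
28553 - g(X) = 28553 - 1*102 = 28553 - 102 = 28451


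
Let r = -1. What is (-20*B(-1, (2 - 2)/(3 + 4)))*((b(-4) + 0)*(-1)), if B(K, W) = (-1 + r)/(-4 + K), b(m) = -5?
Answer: -40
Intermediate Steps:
B(K, W) = -2/(-4 + K) (B(K, W) = (-1 - 1)/(-4 + K) = -2/(-4 + K))
(-20*B(-1, (2 - 2)/(3 + 4)))*((b(-4) + 0)*(-1)) = (-(-40)/(-4 - 1))*((-5 + 0)*(-1)) = (-(-40)/(-5))*(-5*(-1)) = -(-40)*(-1)/5*5 = -20*2/5*5 = -8*5 = -40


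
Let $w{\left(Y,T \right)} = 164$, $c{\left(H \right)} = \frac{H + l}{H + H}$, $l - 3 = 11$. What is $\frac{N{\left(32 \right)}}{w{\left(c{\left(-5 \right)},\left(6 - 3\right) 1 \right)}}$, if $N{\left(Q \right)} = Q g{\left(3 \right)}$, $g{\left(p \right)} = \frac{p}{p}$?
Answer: $\frac{8}{41} \approx 0.19512$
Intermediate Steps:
$l = 14$ ($l = 3 + 11 = 14$)
$c{\left(H \right)} = \frac{14 + H}{2 H}$ ($c{\left(H \right)} = \frac{H + 14}{H + H} = \frac{14 + H}{2 H}$)
$g{\left(p \right)} = 1$
$N{\left(Q \right)} = Q$ ($N{\left(Q \right)} = Q 1 = Q$)
$\frac{N{\left(32 \right)}}{w{\left(c{\left(-5 \right)},\left(6 - 3\right) 1 \right)}} = \frac{32}{164} = 32 \cdot \frac{1}{164} = \frac{8}{41}$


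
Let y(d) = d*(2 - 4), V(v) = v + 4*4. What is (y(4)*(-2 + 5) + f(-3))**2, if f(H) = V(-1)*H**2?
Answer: 12321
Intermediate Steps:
V(v) = 16 + v (V(v) = v + 16 = 16 + v)
y(d) = -2*d (y(d) = d*(-2) = -2*d)
f(H) = 15*H**2 (f(H) = (16 - 1)*H**2 = 15*H**2)
(y(4)*(-2 + 5) + f(-3))**2 = ((-2*4)*(-2 + 5) + 15*(-3)**2)**2 = (-8*3 + 15*9)**2 = (-24 + 135)**2 = 111**2 = 12321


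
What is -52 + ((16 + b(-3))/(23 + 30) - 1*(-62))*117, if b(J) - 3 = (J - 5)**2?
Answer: 391417/53 ≈ 7385.2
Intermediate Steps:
b(J) = 3 + (-5 + J)**2 (b(J) = 3 + (J - 5)**2 = 3 + (-5 + J)**2)
-52 + ((16 + b(-3))/(23 + 30) - 1*(-62))*117 = -52 + ((16 + (3 + (-5 - 3)**2))/(23 + 30) - 1*(-62))*117 = -52 + ((16 + (3 + (-8)**2))/53 + 62)*117 = -52 + ((16 + (3 + 64))*(1/53) + 62)*117 = -52 + ((16 + 67)*(1/53) + 62)*117 = -52 + (83*(1/53) + 62)*117 = -52 + (83/53 + 62)*117 = -52 + (3369/53)*117 = -52 + 394173/53 = 391417/53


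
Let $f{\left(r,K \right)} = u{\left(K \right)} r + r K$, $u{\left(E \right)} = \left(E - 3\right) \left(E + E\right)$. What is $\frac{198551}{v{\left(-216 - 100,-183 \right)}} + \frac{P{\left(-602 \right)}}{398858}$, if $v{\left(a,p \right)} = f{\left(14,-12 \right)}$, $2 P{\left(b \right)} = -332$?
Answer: $\frac{39596423003}{971618088} \approx 40.753$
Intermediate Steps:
$P{\left(b \right)} = -166$ ($P{\left(b \right)} = \frac{1}{2} \left(-332\right) = -166$)
$u{\left(E \right)} = 2 E \left(-3 + E\right)$ ($u{\left(E \right)} = \left(-3 + E\right) 2 E = 2 E \left(-3 + E\right)$)
$f{\left(r,K \right)} = K r + 2 K r \left(-3 + K\right)$ ($f{\left(r,K \right)} = 2 K \left(-3 + K\right) r + r K = 2 K r \left(-3 + K\right) + K r = K r + 2 K r \left(-3 + K\right)$)
$v{\left(a,p \right)} = 4872$ ($v{\left(a,p \right)} = \left(-12\right) 14 \left(-5 + 2 \left(-12\right)\right) = \left(-12\right) 14 \left(-5 - 24\right) = \left(-12\right) 14 \left(-29\right) = 4872$)
$\frac{198551}{v{\left(-216 - 100,-183 \right)}} + \frac{P{\left(-602 \right)}}{398858} = \frac{198551}{4872} - \frac{166}{398858} = 198551 \cdot \frac{1}{4872} - \frac{83}{199429} = \frac{198551}{4872} - \frac{83}{199429} = \frac{39596423003}{971618088}$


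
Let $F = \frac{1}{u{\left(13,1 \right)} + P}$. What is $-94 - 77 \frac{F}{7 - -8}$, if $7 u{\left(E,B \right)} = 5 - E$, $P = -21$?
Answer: $- \frac{218011}{2325} \approx -93.768$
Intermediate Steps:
$u{\left(E,B \right)} = \frac{5}{7} - \frac{E}{7}$ ($u{\left(E,B \right)} = \frac{5 - E}{7} = \frac{5}{7} - \frac{E}{7}$)
$F = - \frac{7}{155}$ ($F = \frac{1}{\left(\frac{5}{7} - \frac{13}{7}\right) - 21} = \frac{1}{- \frac{8}{7} - 21} = \frac{1}{- \frac{155}{7}} = - \frac{7}{155} \approx -0.045161$)
$-94 - 77 \frac{F}{7 - -8} = -94 - 77 \left(- \frac{7}{155 \left(7 - -8\right)}\right) = -94 - 77 \left(- \frac{7}{155 \left(7 + 8\right)}\right) = -94 - 77 \left(- \frac{7}{155 \cdot 15}\right) = -94 - 77 \left(\left(- \frac{7}{155}\right) \frac{1}{15}\right) = -94 - - \frac{539}{2325} = -94 + \frac{539}{2325} = - \frac{218011}{2325}$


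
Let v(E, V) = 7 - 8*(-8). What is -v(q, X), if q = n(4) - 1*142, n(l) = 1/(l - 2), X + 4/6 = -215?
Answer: -71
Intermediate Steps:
X = -647/3 (X = -2/3 - 215 = -647/3 ≈ -215.67)
n(l) = 1/(-2 + l)
q = -283/2 (q = 1/(-2 + 4) - 1*142 = 1/2 - 142 = -283/2 ≈ -141.50)
v(E, V) = 71 (v(E, V) = 7 + 64 = 71)
-v(q, X) = -1*71 = -71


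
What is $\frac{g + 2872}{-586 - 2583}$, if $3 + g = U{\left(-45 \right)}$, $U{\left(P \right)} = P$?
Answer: $- \frac{2824}{3169} \approx -0.89113$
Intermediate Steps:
$g = -48$ ($g = -3 - 45 = -48$)
$\frac{g + 2872}{-586 - 2583} = \frac{-48 + 2872}{-586 - 2583} = \frac{2824}{-3169} = 2824 \left(- \frac{1}{3169}\right) = - \frac{2824}{3169}$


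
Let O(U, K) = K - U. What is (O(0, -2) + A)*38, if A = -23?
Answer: -950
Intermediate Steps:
(O(0, -2) + A)*38 = ((-2 - 1*0) - 23)*38 = ((-2 + 0) - 23)*38 = (-2 - 23)*38 = -25*38 = -950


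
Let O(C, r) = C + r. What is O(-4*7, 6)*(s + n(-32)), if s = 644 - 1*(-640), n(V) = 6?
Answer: -28380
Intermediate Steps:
s = 1284 (s = 644 + 640 = 1284)
O(-4*7, 6)*(s + n(-32)) = (-4*7 + 6)*(1284 + 6) = (-28 + 6)*1290 = -22*1290 = -28380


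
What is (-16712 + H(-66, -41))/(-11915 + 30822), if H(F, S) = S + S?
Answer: -16794/18907 ≈ -0.88824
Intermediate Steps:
H(F, S) = 2*S
(-16712 + H(-66, -41))/(-11915 + 30822) = (-16712 + 2*(-41))/(-11915 + 30822) = (-16712 - 82)/18907 = -16794*1/18907 = -16794/18907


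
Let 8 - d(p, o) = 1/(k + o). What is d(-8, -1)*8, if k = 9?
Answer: 63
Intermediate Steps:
d(p, o) = 8 - 1/(9 + o)
d(-8, -1)*8 = ((71 + 8*(-1))/(9 - 1))*8 = ((71 - 8)/8)*8 = ((⅛)*63)*8 = (63/8)*8 = 63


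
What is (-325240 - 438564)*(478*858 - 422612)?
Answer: 9538384352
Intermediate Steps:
(-325240 - 438564)*(478*858 - 422612) = -763804*(410124 - 422612) = -763804*(-12488) = 9538384352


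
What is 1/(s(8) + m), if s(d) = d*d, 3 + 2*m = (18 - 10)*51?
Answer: 2/533 ≈ 0.0037523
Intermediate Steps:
m = 405/2 (m = -3/2 + ((18 - 10)*51)/2 = -3/2 + (8*51)/2 = -3/2 + (½)*408 = -3/2 + 204 = 405/2 ≈ 202.50)
s(d) = d²
1/(s(8) + m) = 1/(8² + 405/2) = 1/(64 + 405/2) = 1/(533/2) = 2/533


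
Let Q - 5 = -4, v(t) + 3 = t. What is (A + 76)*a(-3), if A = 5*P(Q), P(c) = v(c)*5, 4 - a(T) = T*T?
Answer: -130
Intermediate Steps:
v(t) = -3 + t
a(T) = 4 - T² (a(T) = 4 - T*T = 4 - T²)
Q = 1 (Q = 5 - 4 = 1)
P(c) = -15 + 5*c (P(c) = (-3 + c)*5 = -15 + 5*c)
A = -50 (A = 5*(-15 + 5*1) = 5*(-15 + 5) = 5*(-10) = -50)
(A + 76)*a(-3) = (-50 + 76)*(4 - 1*(-3)²) = 26*(4 - 1*9) = 26*(4 - 9) = 26*(-5) = -130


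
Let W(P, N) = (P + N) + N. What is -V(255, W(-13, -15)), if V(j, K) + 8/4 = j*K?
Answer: 10967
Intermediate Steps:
W(P, N) = P + 2*N (W(P, N) = (N + P) + N = P + 2*N)
V(j, K) = -2 + K*j (V(j, K) = -2 + j*K = -2 + K*j)
-V(255, W(-13, -15)) = -(-2 + (-13 + 2*(-15))*255) = -(-2 + (-13 - 30)*255) = -(-2 - 43*255) = -(-2 - 10965) = -1*(-10967) = 10967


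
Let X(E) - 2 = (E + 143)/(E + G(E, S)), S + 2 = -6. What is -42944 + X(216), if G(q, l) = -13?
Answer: -8716867/203 ≈ -42940.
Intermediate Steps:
S = -8 (S = -2 - 6 = -8)
X(E) = 2 + (143 + E)/(-13 + E) (X(E) = 2 + (E + 143)/(E - 13) = 2 + (143 + E)/(-13 + E))
-42944 + X(216) = -42944 + 3*(39 + 216)/(-13 + 216) = -42944 + 3*255/203 = -42944 + 3*(1/203)*255 = -42944 + 765/203 = -8716867/203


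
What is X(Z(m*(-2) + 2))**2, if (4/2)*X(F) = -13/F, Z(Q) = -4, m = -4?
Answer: 169/64 ≈ 2.6406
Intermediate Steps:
X(F) = -13/(2*F) (X(F) = (-13/F)/2 = -13/(2*F))
X(Z(m*(-2) + 2))**2 = (-13/2/(-4))**2 = (-13/2*(-1/4))**2 = (13/8)**2 = 169/64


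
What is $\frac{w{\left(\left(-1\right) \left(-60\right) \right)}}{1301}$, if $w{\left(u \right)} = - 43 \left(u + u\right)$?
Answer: $- \frac{5160}{1301} \approx -3.9662$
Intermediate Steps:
$w{\left(u \right)} = - 86 u$ ($w{\left(u \right)} = - 43 \cdot 2 u = - 86 u$)
$\frac{w{\left(\left(-1\right) \left(-60\right) \right)}}{1301} = \frac{\left(-86\right) \left(\left(-1\right) \left(-60\right)\right)}{1301} = \left(-86\right) 60 \cdot \frac{1}{1301} = \left(-5160\right) \frac{1}{1301} = - \frac{5160}{1301}$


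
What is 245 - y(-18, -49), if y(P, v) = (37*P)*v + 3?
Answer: -32392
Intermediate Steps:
y(P, v) = 3 + 37*P*v (y(P, v) = 37*P*v + 3 = 3 + 37*P*v)
245 - y(-18, -49) = 245 - (3 + 37*(-18)*(-49)) = 245 - (3 + 32634) = 245 - 1*32637 = 245 - 32637 = -32392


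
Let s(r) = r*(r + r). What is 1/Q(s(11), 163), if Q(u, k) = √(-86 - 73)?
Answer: -I*√159/159 ≈ -0.079305*I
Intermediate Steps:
s(r) = 2*r² (s(r) = r*(2*r) = 2*r²)
Q(u, k) = I*√159 (Q(u, k) = √(-159) = I*√159)
1/Q(s(11), 163) = 1/(I*√159) = -I*√159/159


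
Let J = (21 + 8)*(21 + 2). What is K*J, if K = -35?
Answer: -23345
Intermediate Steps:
J = 667 (J = 29*23 = 667)
K*J = -35*667 = -23345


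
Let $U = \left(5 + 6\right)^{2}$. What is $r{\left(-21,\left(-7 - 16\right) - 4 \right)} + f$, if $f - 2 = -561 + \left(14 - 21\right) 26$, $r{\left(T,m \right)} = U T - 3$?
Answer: $-3285$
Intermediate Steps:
$U = 121$ ($U = 11^{2} = 121$)
$r{\left(T,m \right)} = -3 + 121 T$ ($r{\left(T,m \right)} = 121 T - 3 = -3 + 121 T$)
$f = -741$ ($f = 2 - \left(561 - \left(14 - 21\right) 26\right) = 2 - 743 = -741$)
$r{\left(-21,\left(-7 - 16\right) - 4 \right)} + f = \left(-3 + 121 \left(-21\right)\right) - 741 = \left(-3 - 2541\right) - 741 = -2544 - 741 = -3285$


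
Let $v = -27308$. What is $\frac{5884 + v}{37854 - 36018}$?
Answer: $- \frac{5356}{459} \approx -11.669$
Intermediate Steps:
$\frac{5884 + v}{37854 - 36018} = \frac{5884 - 27308}{37854 - 36018} = - \frac{21424}{1836} = \left(-21424\right) \frac{1}{1836} = - \frac{5356}{459}$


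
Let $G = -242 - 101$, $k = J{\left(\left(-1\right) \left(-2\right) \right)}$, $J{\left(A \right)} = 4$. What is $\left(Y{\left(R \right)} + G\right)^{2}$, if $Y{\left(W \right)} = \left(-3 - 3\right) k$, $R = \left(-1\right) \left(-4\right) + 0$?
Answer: $134689$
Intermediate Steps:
$k = 4$
$R = 4$ ($R = 4 + 0 = 4$)
$Y{\left(W \right)} = -24$ ($Y{\left(W \right)} = \left(-3 - 3\right) 4 = \left(-6\right) 4 = -24$)
$G = -343$ ($G = -242 - 101 = -343$)
$\left(Y{\left(R \right)} + G\right)^{2} = \left(-24 - 343\right)^{2} = \left(-367\right)^{2} = 134689$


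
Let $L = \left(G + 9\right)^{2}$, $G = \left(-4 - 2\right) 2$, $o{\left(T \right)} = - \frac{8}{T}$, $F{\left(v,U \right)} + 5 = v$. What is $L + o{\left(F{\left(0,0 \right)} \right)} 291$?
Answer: $\frac{2373}{5} \approx 474.6$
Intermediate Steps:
$F{\left(v,U \right)} = -5 + v$
$G = -12$ ($G = \left(-6\right) 2 = -12$)
$L = 9$ ($L = \left(-12 + 9\right)^{2} = \left(-3\right)^{2} = 9$)
$L + o{\left(F{\left(0,0 \right)} \right)} 291 = 9 + - \frac{8}{-5 + 0} \cdot 291 = 9 + - \frac{8}{-5} \cdot 291 = 9 + \left(-8\right) \left(- \frac{1}{5}\right) 291 = 9 + \frac{8}{5} \cdot 291 = 9 + \frac{2328}{5} = \frac{2373}{5}$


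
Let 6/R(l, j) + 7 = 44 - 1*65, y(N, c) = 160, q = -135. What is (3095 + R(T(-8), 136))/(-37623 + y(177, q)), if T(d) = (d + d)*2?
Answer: -43327/524482 ≈ -0.082609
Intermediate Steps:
T(d) = 4*d (T(d) = (2*d)*2 = 4*d)
R(l, j) = -3/14 (R(l, j) = 6/(-7 + (44 - 1*65)) = 6/(-7 + (44 - 65)) = 6/(-7 - 21) = 6/(-28) = 6*(-1/28) = -3/14)
(3095 + R(T(-8), 136))/(-37623 + y(177, q)) = (3095 - 3/14)/(-37623 + 160) = (43327/14)/(-37463) = (43327/14)*(-1/37463) = -43327/524482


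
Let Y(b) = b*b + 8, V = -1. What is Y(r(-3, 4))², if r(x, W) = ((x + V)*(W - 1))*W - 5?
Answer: 7935489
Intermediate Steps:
r(x, W) = -5 + W*(-1 + W)*(-1 + x) (r(x, W) = ((x - 1)*(W - 1))*W - 5 = ((-1 + x)*(-1 + W))*W - 5 = ((-1 + W)*(-1 + x))*W - 5 = W*(-1 + W)*(-1 + x) - 5 = -5 + W*(-1 + W)*(-1 + x))
Y(b) = 8 + b² (Y(b) = b² + 8 = 8 + b²)
Y(r(-3, 4))² = (8 + (-5 + 4 - 1*4² - 3*4² - 1*4*(-3))²)² = (8 + (-5 + 4 - 1*16 - 3*16 + 12)²)² = (8 + (-5 + 4 - 16 - 48 + 12)²)² = (8 + (-53)²)² = (8 + 2809)² = 2817² = 7935489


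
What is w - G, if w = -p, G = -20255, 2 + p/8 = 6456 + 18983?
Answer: -183241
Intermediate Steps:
p = 203496 (p = -16 + 8*(6456 + 18983) = -16 + 8*25439 = -16 + 203512 = 203496)
w = -203496 (w = -1*203496 = -203496)
w - G = -203496 - 1*(-20255) = -203496 + 20255 = -183241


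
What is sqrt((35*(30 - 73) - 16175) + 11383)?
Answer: I*sqrt(6297) ≈ 79.354*I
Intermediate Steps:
sqrt((35*(30 - 73) - 16175) + 11383) = sqrt((35*(-43) - 16175) + 11383) = sqrt((-1505 - 16175) + 11383) = sqrt(-17680 + 11383) = sqrt(-6297) = I*sqrt(6297)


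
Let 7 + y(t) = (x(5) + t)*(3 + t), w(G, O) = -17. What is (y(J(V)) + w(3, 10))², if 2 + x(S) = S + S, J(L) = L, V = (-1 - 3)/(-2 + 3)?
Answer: 784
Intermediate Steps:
V = -4 (V = -4/1 = -4*1 = -4)
x(S) = -2 + 2*S (x(S) = -2 + (S + S) = -2 + 2*S)
y(t) = -7 + (3 + t)*(8 + t) (y(t) = -7 + ((-2 + 2*5) + t)*(3 + t) = -7 + ((-2 + 10) + t)*(3 + t) = -7 + (8 + t)*(3 + t) = -7 + (3 + t)*(8 + t))
(y(J(V)) + w(3, 10))² = ((17 + (-4)² + 11*(-4)) - 17)² = ((17 + 16 - 44) - 17)² = (-11 - 17)² = (-28)² = 784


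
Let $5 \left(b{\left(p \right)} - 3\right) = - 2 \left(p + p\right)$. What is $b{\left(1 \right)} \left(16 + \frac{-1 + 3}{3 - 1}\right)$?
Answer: $\frac{187}{5} \approx 37.4$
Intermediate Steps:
$b{\left(p \right)} = 3 - \frac{4 p}{5}$ ($b{\left(p \right)} = 3 + \frac{\left(-2\right) \left(p + p\right)}{5} = 3 + \frac{\left(-2\right) 2 p}{5} = 3 + \frac{\left(-4\right) p}{5} = 3 - \frac{4 p}{5}$)
$b{\left(1 \right)} \left(16 + \frac{-1 + 3}{3 - 1}\right) = \left(3 - \frac{4}{5}\right) \left(16 + \frac{-1 + 3}{3 - 1}\right) = \left(3 - \frac{4}{5}\right) \left(16 + \frac{2}{2}\right) = \frac{11 \left(16 + 2 \cdot \frac{1}{2}\right)}{5} = \frac{11 \left(16 + 1\right)}{5} = \frac{11}{5} \cdot 17 = \frac{187}{5}$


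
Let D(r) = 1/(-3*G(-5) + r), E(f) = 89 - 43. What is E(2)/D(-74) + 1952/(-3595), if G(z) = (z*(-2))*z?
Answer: 12566168/3595 ≈ 3495.5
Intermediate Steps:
G(z) = -2*z² (G(z) = (-2*z)*z = -2*z²)
E(f) = 46
D(r) = 1/(150 + r) (D(r) = 1/(-(-6)*(-5)² + r) = 1/(-(-6)*25 + r) = 1/(-3*(-50) + r) = 1/(150 + r))
E(2)/D(-74) + 1952/(-3595) = 46/(1/(150 - 74)) + 1952/(-3595) = 46/(1/76) + 1952*(-1/3595) = 46/(1/76) - 1952/3595 = 46*76 - 1952/3595 = 3496 - 1952/3595 = 12566168/3595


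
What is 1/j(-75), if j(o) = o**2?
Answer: 1/5625 ≈ 0.00017778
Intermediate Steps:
1/j(-75) = 1/((-75)**2) = 1/5625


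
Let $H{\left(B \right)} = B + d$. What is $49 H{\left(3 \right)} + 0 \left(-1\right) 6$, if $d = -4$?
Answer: $-49$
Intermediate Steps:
$H{\left(B \right)} = -4 + B$ ($H{\left(B \right)} = B - 4 = -4 + B$)
$49 H{\left(3 \right)} + 0 \left(-1\right) 6 = 49 \left(-4 + 3\right) + 0 \left(-1\right) 6 = 49 \left(-1\right) + 0 \cdot 6 = -49 + 0 = -49$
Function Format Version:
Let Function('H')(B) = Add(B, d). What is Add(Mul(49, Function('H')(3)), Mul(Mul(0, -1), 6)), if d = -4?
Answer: -49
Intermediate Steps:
Function('H')(B) = Add(-4, B) (Function('H')(B) = Add(B, -4) = Add(-4, B))
Add(Mul(49, Function('H')(3)), Mul(Mul(0, -1), 6)) = Add(Mul(49, Add(-4, 3)), Mul(Mul(0, -1), 6)) = Add(Mul(49, -1), Mul(0, 6)) = Add(-49, 0) = -49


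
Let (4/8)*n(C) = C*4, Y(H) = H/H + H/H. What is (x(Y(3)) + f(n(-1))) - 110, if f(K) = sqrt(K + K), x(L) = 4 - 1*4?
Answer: -110 + 4*I ≈ -110.0 + 4.0*I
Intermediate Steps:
Y(H) = 2 (Y(H) = 1 + 1 = 2)
n(C) = 8*C (n(C) = 2*(C*4) = 2*(4*C) = 8*C)
x(L) = 0 (x(L) = 4 - 4 = 0)
f(K) = sqrt(2)*sqrt(K) (f(K) = sqrt(2*K) = sqrt(2)*sqrt(K))
(x(Y(3)) + f(n(-1))) - 110 = (0 + sqrt(2)*sqrt(8*(-1))) - 110 = (0 + sqrt(2)*sqrt(-8)) - 110 = (0 + sqrt(2)*(2*I*sqrt(2))) - 110 = (0 + 4*I) - 110 = 4*I - 110 = -110 + 4*I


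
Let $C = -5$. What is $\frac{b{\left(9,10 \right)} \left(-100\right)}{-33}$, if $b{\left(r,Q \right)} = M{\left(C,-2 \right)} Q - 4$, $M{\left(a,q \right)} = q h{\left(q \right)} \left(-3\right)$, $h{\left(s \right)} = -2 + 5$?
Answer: $\frac{1600}{3} \approx 533.33$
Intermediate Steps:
$h{\left(s \right)} = 3$
$M{\left(a,q \right)} = - 9 q$ ($M{\left(a,q \right)} = q 3 \left(-3\right) = 3 q \left(-3\right) = - 9 q$)
$b{\left(r,Q \right)} = -4 + 18 Q$ ($b{\left(r,Q \right)} = \left(-9\right) \left(-2\right) Q - 4 = 18 Q - 4 = -4 + 18 Q$)
$\frac{b{\left(9,10 \right)} \left(-100\right)}{-33} = \frac{\left(-4 + 18 \cdot 10\right) \left(-100\right)}{-33} = \left(-4 + 180\right) \left(-100\right) \left(- \frac{1}{33}\right) = 176 \left(-100\right) \left(- \frac{1}{33}\right) = \left(-17600\right) \left(- \frac{1}{33}\right) = \frac{1600}{3}$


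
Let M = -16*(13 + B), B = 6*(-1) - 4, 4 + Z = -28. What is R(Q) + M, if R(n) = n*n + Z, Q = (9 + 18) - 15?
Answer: 64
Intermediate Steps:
Z = -32 (Z = -4 - 28 = -32)
B = -10 (B = -6 - 4 = -10)
Q = 12 (Q = 27 - 15 = 12)
R(n) = -32 + n² (R(n) = n*n - 32 = n² - 32 = -32 + n²)
M = -48 (M = -16*(13 - 10) = -16*3 = -48)
R(Q) + M = (-32 + 12²) - 48 = (-32 + 144) - 48 = 112 - 48 = 64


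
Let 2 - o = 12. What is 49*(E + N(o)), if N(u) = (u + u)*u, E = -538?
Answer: -16562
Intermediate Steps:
o = -10 (o = 2 - 1*12 = 2 - 12 = -10)
N(u) = 2*u² (N(u) = (2*u)*u = 2*u²)
49*(E + N(o)) = 49*(-538 + 2*(-10)²) = 49*(-538 + 2*100) = 49*(-538 + 200) = 49*(-338) = -16562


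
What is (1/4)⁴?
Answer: 1/256 ≈ 0.0039063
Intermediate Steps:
(1/4)⁴ = (¼)⁴ = 1/256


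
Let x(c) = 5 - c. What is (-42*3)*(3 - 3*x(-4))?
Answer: 3024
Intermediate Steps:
(-42*3)*(3 - 3*x(-4)) = (-42*3)*(3 - 3*(5 - 1*(-4))) = -126*(3 - 3*(5 + 4)) = -126*(3 - 3*9) = -126*(3 - 27) = -126*(-24) = 3024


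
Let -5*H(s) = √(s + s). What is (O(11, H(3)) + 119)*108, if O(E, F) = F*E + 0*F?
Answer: 12852 - 1188*√6/5 ≈ 12270.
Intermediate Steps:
H(s) = -√2*√s/5 (H(s) = -√(s + s)/5 = -√2*√s/5)
O(E, F) = E*F (O(E, F) = E*F + 0 = E*F)
(O(11, H(3)) + 119)*108 = (11*(-√2*√3/5) + 119)*108 = (11*(-√6/5) + 119)*108 = (-11*√6/5 + 119)*108 = (119 - 11*√6/5)*108 = 12852 - 1188*√6/5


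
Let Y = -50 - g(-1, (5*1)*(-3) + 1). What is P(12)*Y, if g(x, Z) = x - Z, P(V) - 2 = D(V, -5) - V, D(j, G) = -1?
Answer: 693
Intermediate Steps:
P(V) = 1 - V (P(V) = 2 + (-1 - V) = 1 - V)
Y = -63 (Y = -50 - (-1 - ((5*1)*(-3) + 1)) = -50 - (-1 - (5*(-3) + 1)) = -50 - (-1 - (-15 + 1)) = -50 - (-1 - 1*(-14)) = -50 - (-1 + 14) = -50 - 1*13 = -50 - 13 = -63)
P(12)*Y = (1 - 1*12)*(-63) = (1 - 12)*(-63) = -11*(-63) = 693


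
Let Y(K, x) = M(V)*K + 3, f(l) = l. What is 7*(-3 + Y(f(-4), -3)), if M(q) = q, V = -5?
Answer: 140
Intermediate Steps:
Y(K, x) = 3 - 5*K (Y(K, x) = -5*K + 3 = 3 - 5*K)
7*(-3 + Y(f(-4), -3)) = 7*(-3 + (3 - 5*(-4))) = 7*(-3 + (3 + 20)) = 7*(-3 + 23) = 7*20 = 140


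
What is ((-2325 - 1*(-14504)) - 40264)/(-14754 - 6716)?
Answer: 5617/4294 ≈ 1.3081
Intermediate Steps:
((-2325 - 1*(-14504)) - 40264)/(-14754 - 6716) = ((-2325 + 14504) - 40264)/(-21470) = (12179 - 40264)*(-1/21470) = -28085*(-1/21470) = 5617/4294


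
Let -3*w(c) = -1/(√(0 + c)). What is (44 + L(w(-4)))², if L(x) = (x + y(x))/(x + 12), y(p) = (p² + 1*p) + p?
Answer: 1873573431587/967832100 - 295885907*I/80652675 ≈ 1935.8 - 3.6686*I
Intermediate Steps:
w(c) = 1/(3*√c) (w(c) = -(-1)/(3*(√(0 + c))) = -(-1)/(3*(√c)) = -(-1)/(3*√c) = 1/(3*√c))
y(p) = p² + 2*p (y(p) = (p² + p) + p = (p + p²) + p = p² + 2*p)
L(x) = (x + x*(2 + x))/(12 + x) (L(x) = (x + x*(2 + x))/(x + 12) = (x + x*(2 + x))/(12 + x))
(44 + L(w(-4)))² = (44 + (1/(3*√(-4)))*(3 + 1/(3*√(-4)))/(12 + 1/(3*√(-4))))² = (44 + ((-I/2)/3)*(3 + (-I/2)/3)/(12 + (-I/2)/3))² = (44 + (-I/6)*(3 - I/6)/(12 - I/6))² = (44 + (-I/6)*(36*(12 + I/6)/5185)*(3 - I/6))² = (44 - 6*I*(3 - I/6)*(12 + I/6)/5185)²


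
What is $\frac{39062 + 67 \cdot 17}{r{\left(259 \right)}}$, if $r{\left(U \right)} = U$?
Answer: $\frac{5743}{37} \approx 155.22$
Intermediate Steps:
$\frac{39062 + 67 \cdot 17}{r{\left(259 \right)}} = \frac{39062 + 67 \cdot 17}{259} = \left(39062 + 1139\right) \frac{1}{259} = 40201 \cdot \frac{1}{259} = \frac{5743}{37}$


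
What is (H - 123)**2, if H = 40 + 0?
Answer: 6889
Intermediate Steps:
H = 40
(H - 123)**2 = (40 - 123)**2 = (-83)**2 = 6889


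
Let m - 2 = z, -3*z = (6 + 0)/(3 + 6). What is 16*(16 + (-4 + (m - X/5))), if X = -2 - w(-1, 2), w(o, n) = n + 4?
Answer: 11072/45 ≈ 246.04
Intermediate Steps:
w(o, n) = 4 + n
z = -2/9 (z = -(6 + 0)/(3*(3 + 6)) = -2/9 ≈ -0.22222)
m = 16/9 (m = 2 - 2/9 = 16/9 ≈ 1.7778)
X = -8 (X = -2 - (4 + 2) = -2 - 1*6 = -2 - 6 = -8)
16*(16 + (-4 + (m - X/5))) = 16*(16 + (-4 + (16/9 - (-8)/5))) = 16*(16 + (-4 + (16/9 - 1*(-8/5)))) = 16*(16 + (-4 + (16/9 + 8/5))) = 16*(16 + (-4 + 152/45)) = 16*(16 - 28/45) = 16*(692/45) = 11072/45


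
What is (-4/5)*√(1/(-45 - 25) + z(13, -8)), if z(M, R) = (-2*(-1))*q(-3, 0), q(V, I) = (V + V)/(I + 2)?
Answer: -2*I*√29470/175 ≈ -1.9619*I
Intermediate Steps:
q(V, I) = 2*V/(2 + I) (q(V, I) = (2*V)/(2 + I) = 2*V/(2 + I))
z(M, R) = -6 (z(M, R) = (-2*(-1))*(2*(-3)/(2 + 0)) = 2*(2*(-3)/2) = 2*(2*(-3)*(½)) = 2*(-3) = -6)
(-4/5)*√(1/(-45 - 25) + z(13, -8)) = (-4/5)*√(1/(-45 - 25) - 6) = (-4*⅕)*√(1/(-70) - 6) = -4*√(-1/70 - 6)/5 = -2*I*√29470/175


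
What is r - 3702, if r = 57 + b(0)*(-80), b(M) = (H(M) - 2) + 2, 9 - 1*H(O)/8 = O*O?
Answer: -9405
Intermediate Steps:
H(O) = 72 - 8*O**2 (H(O) = 72 - 8*O*O = 72 - 8*O**2)
b(M) = 72 - 8*M**2 (b(M) = ((72 - 8*M**2) - 2) + 2 = (70 - 8*M**2) + 2 = 72 - 8*M**2)
r = -5703 (r = 57 + (72 - 8*0**2)*(-80) = 57 + (72 - 8*0)*(-80) = 57 + (72 + 0)*(-80) = 57 + 72*(-80) = 57 - 5760 = -5703)
r - 3702 = -5703 - 3702 = -9405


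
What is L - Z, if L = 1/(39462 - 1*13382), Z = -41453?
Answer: 1081094241/26080 ≈ 41453.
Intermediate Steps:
L = 1/26080 (L = 1/(39462 - 13382) = 1/26080 ≈ 3.8344e-5)
L - Z = 1/26080 - 1*(-41453) = 1/26080 + 41453 = 1081094241/26080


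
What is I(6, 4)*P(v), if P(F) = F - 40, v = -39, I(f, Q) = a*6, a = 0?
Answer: 0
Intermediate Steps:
I(f, Q) = 0 (I(f, Q) = 0*6 = 0)
P(F) = -40 + F
I(6, 4)*P(v) = 0*(-40 - 39) = 0*(-79) = 0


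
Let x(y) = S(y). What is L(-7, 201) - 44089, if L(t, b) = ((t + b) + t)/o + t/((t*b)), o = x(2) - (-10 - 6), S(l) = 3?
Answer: -168338285/3819 ≈ -44079.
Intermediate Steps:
x(y) = 3
o = 19 (o = 3 - (-10 - 6) = 3 - 1*(-16) = 3 + 16 = 19)
L(t, b) = 1/b + b/19 + 2*t/19 (L(t, b) = ((t + b) + t)/19 + t/((t*b)) = ((b + t) + t)*(1/19) + t/((b*t)) = (b + 2*t)*(1/19) + t*(1/(b*t)) = (b/19 + 2*t/19) + 1/b = 1/b + b/19 + 2*t/19)
L(-7, 201) - 44089 = (1/19)*(19 + 201*(201 + 2*(-7)))/201 - 44089 = (1/19)*(1/201)*(19 + 201*(201 - 14)) - 44089 = (1/19)*(1/201)*(19 + 201*187) - 44089 = (1/19)*(1/201)*(19 + 37587) - 44089 = (1/19)*(1/201)*37606 - 44089 = 37606/3819 - 44089 = -168338285/3819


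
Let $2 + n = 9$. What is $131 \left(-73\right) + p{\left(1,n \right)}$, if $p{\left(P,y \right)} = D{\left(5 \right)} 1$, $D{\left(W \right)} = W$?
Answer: $-9558$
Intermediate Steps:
$n = 7$ ($n = -2 + 9 = 7$)
$p{\left(P,y \right)} = 5$ ($p{\left(P,y \right)} = 5 \cdot 1 = 5$)
$131 \left(-73\right) + p{\left(1,n \right)} = 131 \left(-73\right) + 5 = -9563 + 5 = -9558$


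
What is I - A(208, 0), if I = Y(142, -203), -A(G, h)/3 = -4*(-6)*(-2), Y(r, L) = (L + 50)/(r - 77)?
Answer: -9513/65 ≈ -146.35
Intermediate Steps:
Y(r, L) = (50 + L)/(-77 + r)
A(G, h) = 144 (A(G, h) = -3*(-4*(-6))*(-2) = -72*(-2) = -3*(-48) = 144)
I = -153/65 (I = (50 - 203)/(-77 + 142) = -153/65 ≈ -2.3538)
I - A(208, 0) = -153/65 - 1*144 = -153/65 - 144 = -9513/65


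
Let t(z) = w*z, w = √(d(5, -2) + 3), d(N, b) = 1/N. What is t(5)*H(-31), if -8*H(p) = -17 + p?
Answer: 24*√5 ≈ 53.666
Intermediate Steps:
H(p) = 17/8 - p/8 (H(p) = -(-17 + p)/8 = 17/8 - p/8)
w = 4*√5/5 (w = √(1/5 + 3) = √(⅕ + 3) = √(16/5) = 4*√5/5 ≈ 1.7889)
t(z) = 4*z*√5/5 (t(z) = (4*√5/5)*z = 4*z*√5/5)
t(5)*H(-31) = ((⅘)*5*√5)*(17/8 - ⅛*(-31)) = (4*√5)*(17/8 + 31/8) = (4*√5)*6 = 24*√5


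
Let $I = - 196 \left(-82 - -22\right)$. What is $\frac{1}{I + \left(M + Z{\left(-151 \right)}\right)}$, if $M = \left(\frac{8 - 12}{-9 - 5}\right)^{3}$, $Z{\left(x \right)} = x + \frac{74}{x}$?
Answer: $\frac{51793}{601240763} \approx 8.6143 \cdot 10^{-5}$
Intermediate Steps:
$M = \frac{8}{343}$ ($M = \left(- \frac{4}{-14}\right)^{3} = \left(\left(-4\right) \left(- \frac{1}{14}\right)\right)^{3} = \left(\frac{2}{7}\right)^{3} = \frac{8}{343} \approx 0.023324$)
$I = 11760$ ($I = - 196 \left(-82 + 22\right) = \left(-196\right) \left(-60\right) = 11760$)
$\frac{1}{I + \left(M + Z{\left(-151 \right)}\right)} = \frac{1}{11760 + \left(\frac{8}{343} - \left(151 - \frac{74}{-151}\right)\right)} = \frac{1}{11760 + \left(\frac{8}{343} + \left(-151 + 74 \left(- \frac{1}{151}\right)\right)\right)} = \frac{1}{11760 + \left(\frac{8}{343} - \frac{22875}{151}\right)} = \frac{1}{11760 - \frac{7844917}{51793}} = \frac{1}{\frac{601240763}{51793}} = \frac{51793}{601240763}$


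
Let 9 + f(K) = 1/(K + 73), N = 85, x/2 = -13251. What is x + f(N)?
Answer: -4188737/158 ≈ -26511.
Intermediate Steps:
x = -26502 (x = 2*(-13251) = -26502)
f(K) = -9 + 1/(73 + K) (f(K) = -9 + 1/(K + 73) = -9 + 1/(73 + K))
x + f(N) = -26502 + (-656 - 9*85)/(73 + 85) = -26502 + (-656 - 765)/158 = -26502 + (1/158)*(-1421) = -26502 - 1421/158 = -4188737/158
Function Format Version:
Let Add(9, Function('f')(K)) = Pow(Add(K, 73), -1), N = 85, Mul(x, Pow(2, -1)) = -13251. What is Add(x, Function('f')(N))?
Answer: Rational(-4188737, 158) ≈ -26511.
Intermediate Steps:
x = -26502 (x = Mul(2, -13251) = -26502)
Function('f')(K) = Add(-9, Pow(Add(73, K), -1)) (Function('f')(K) = Add(-9, Pow(Add(K, 73), -1)) = Add(-9, Pow(Add(73, K), -1)))
Add(x, Function('f')(N)) = Add(-26502, Mul(Pow(Add(73, 85), -1), Add(-656, Mul(-9, 85)))) = Add(-26502, Mul(Pow(158, -1), Add(-656, -765))) = Add(-26502, Mul(Rational(1, 158), -1421)) = Add(-26502, Rational(-1421, 158)) = Rational(-4188737, 158)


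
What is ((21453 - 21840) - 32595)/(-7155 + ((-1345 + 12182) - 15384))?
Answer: 16491/5851 ≈ 2.8185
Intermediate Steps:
((21453 - 21840) - 32595)/(-7155 + ((-1345 + 12182) - 15384)) = (-387 - 32595)/(-7155 + (10837 - 15384)) = -32982/(-7155 - 4547) = -32982/(-11702) = -32982*(-1/11702) = 16491/5851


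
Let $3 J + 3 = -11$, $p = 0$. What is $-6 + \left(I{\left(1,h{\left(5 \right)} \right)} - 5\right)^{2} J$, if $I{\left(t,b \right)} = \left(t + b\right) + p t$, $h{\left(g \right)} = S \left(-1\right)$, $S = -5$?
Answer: $- \frac{32}{3} \approx -10.667$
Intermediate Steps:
$J = - \frac{14}{3}$ ($J = -1 + \frac{1}{3} \left(-11\right) = -1 - \frac{11}{3} = - \frac{14}{3} \approx -4.6667$)
$h{\left(g \right)} = 5$ ($h{\left(g \right)} = \left(-5\right) \left(-1\right) = 5$)
$I{\left(t,b \right)} = b + t$ ($I{\left(t,b \right)} = \left(t + b\right) + 0 t = \left(b + t\right) + 0 = b + t$)
$-6 + \left(I{\left(1,h{\left(5 \right)} \right)} - 5\right)^{2} J = -6 + \left(\left(5 + 1\right) - 5\right)^{2} \left(- \frac{14}{3}\right) = -6 + \left(6 - 5\right)^{2} \left(- \frac{14}{3}\right) = -6 + 1^{2} \left(- \frac{14}{3}\right) = -6 + 1 \left(- \frac{14}{3}\right) = -6 - \frac{14}{3} = - \frac{32}{3}$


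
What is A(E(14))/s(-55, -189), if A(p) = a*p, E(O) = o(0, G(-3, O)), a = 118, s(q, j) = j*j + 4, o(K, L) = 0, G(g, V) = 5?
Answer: 0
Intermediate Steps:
s(q, j) = 4 + j² (s(q, j) = j² + 4 = 4 + j²)
E(O) = 0
A(p) = 118*p
A(E(14))/s(-55, -189) = (118*0)/(4 + (-189)²) = 0/(4 + 35721) = 0/35725 = 0*(1/35725) = 0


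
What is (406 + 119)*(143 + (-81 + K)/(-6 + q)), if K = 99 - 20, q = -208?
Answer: 8033550/107 ≈ 75080.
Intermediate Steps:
K = 79
(406 + 119)*(143 + (-81 + K)/(-6 + q)) = (406 + 119)*(143 + (-81 + 79)/(-6 - 208)) = 525*(143 - 2/(-214)) = 525*(143 - 2*(-1/214)) = 525*(143 + 1/107) = 525*(15302/107) = 8033550/107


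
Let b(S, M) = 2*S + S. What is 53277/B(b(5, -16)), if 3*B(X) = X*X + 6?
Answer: 7611/11 ≈ 691.91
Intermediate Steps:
b(S, M) = 3*S
B(X) = 2 + X²/3 (B(X) = (X*X + 6)/3 = (X² + 6)/3 = (6 + X²)/3 = 2 + X²/3)
53277/B(b(5, -16)) = 53277/(2 + (3*5)²/3) = 53277/(2 + (⅓)*15²) = 53277/(2 + (⅓)*225) = 53277/(2 + 75) = 53277/77 = 53277*(1/77) = 7611/11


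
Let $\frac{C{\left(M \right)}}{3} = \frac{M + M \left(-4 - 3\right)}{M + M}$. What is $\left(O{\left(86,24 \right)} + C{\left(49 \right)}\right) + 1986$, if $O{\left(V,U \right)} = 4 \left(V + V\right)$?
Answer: $2665$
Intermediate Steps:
$O{\left(V,U \right)} = 8 V$ ($O{\left(V,U \right)} = 4 \cdot 2 V = 8 V$)
$C{\left(M \right)} = -9$ ($C{\left(M \right)} = 3 \frac{M + M \left(-4 - 3\right)}{M + M} = 3 \frac{M + M \left(-7\right)}{2 M} = 3 \left(M - 7 M\right) \frac{1}{2 M} = 3 - 6 M \frac{1}{2 M} = 3 \left(-3\right) = -9$)
$\left(O{\left(86,24 \right)} + C{\left(49 \right)}\right) + 1986 = \left(8 \cdot 86 - 9\right) + 1986 = \left(688 - 9\right) + 1986 = 679 + 1986 = 2665$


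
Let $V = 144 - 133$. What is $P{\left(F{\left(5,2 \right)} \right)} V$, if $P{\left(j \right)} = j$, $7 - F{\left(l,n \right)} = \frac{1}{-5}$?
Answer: $\frac{396}{5} \approx 79.2$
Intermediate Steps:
$F{\left(l,n \right)} = \frac{36}{5}$ ($F{\left(l,n \right)} = 7 - \frac{1}{-5} = 7 - - \frac{1}{5} = 7 + \frac{1}{5} = \frac{36}{5}$)
$V = 11$
$P{\left(F{\left(5,2 \right)} \right)} V = \frac{36}{5} \cdot 11 = \frac{396}{5}$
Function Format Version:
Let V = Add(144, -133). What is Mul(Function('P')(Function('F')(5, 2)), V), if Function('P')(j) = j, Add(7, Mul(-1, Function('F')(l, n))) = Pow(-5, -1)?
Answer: Rational(396, 5) ≈ 79.200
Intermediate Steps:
Function('F')(l, n) = Rational(36, 5) (Function('F')(l, n) = Add(7, Mul(-1, Pow(-5, -1))) = Add(7, Mul(-1, Rational(-1, 5))) = Add(7, Rational(1, 5)) = Rational(36, 5))
V = 11
Mul(Function('P')(Function('F')(5, 2)), V) = Mul(Rational(36, 5), 11) = Rational(396, 5)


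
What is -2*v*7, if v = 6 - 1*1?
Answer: -70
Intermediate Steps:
v = 5 (v = 6 - 1 = 5)
-2*v*7 = -2*5*7 = -10*7 = -70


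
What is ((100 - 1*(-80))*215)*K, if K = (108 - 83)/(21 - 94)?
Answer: -967500/73 ≈ -13253.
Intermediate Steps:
K = -25/73 (K = 25/(-73) = 25*(-1/73) = -25/73 ≈ -0.34247)
((100 - 1*(-80))*215)*K = ((100 - 1*(-80))*215)*(-25/73) = ((100 + 80)*215)*(-25/73) = (180*215)*(-25/73) = 38700*(-25/73) = -967500/73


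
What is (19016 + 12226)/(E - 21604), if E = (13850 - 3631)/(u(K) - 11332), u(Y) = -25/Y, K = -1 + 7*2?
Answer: -1534409174/1061095937 ≈ -1.4461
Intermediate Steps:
K = 13 (K = -1 + 14 = 13)
E = -132847/147341 (E = (13850 - 3631)/(-25/13 - 11332) = 10219/(-25*1/13 - 11332) = 10219/(-25/13 - 11332) = 10219/(-147341/13) = 10219*(-13/147341) = -132847/147341 ≈ -0.90163)
(19016 + 12226)/(E - 21604) = (19016 + 12226)/(-132847/147341 - 21604) = 31242/(-3183287811/147341) = 31242*(-147341/3183287811) = -1534409174/1061095937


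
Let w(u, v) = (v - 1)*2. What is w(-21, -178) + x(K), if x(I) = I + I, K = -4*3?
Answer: -382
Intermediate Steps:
K = -12
w(u, v) = -2 + 2*v (w(u, v) = (-1 + v)*2 = -2 + 2*v)
x(I) = 2*I
w(-21, -178) + x(K) = (-2 + 2*(-178)) + 2*(-12) = (-2 - 356) - 24 = -358 - 24 = -382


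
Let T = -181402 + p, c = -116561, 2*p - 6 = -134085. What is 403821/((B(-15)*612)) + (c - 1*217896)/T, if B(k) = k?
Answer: -21612351047/506820660 ≈ -42.643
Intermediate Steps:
p = -134079/2 (p = 3 + (½)*(-134085) = 3 - 134085/2 = -134079/2 ≈ -67040.)
T = -496883/2 (T = -181402 - 134079/2 = -496883/2 ≈ -2.4844e+5)
403821/((B(-15)*612)) + (c - 1*217896)/T = 403821/((-15*612)) + (-116561 - 1*217896)/(-496883/2) = 403821/(-9180) + (-116561 - 217896)*(-2/496883) = 403821*(-1/9180) - 334457*(-2/496883) = -44869/1020 + 668914/496883 = -21612351047/506820660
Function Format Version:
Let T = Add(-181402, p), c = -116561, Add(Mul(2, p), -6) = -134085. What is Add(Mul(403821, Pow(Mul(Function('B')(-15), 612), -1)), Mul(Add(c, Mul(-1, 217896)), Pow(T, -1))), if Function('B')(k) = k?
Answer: Rational(-21612351047, 506820660) ≈ -42.643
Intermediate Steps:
p = Rational(-134079, 2) (p = Add(3, Mul(Rational(1, 2), -134085)) = Add(3, Rational(-134085, 2)) = Rational(-134079, 2) ≈ -67040.)
T = Rational(-496883, 2) (T = Add(-181402, Rational(-134079, 2)) = Rational(-496883, 2) ≈ -2.4844e+5)
Add(Mul(403821, Pow(Mul(Function('B')(-15), 612), -1)), Mul(Add(c, Mul(-1, 217896)), Pow(T, -1))) = Add(Mul(403821, Pow(Mul(-15, 612), -1)), Mul(Add(-116561, Mul(-1, 217896)), Pow(Rational(-496883, 2), -1))) = Add(Mul(403821, Pow(-9180, -1)), Mul(Add(-116561, -217896), Rational(-2, 496883))) = Add(Mul(403821, Rational(-1, 9180)), Mul(-334457, Rational(-2, 496883))) = Add(Rational(-44869, 1020), Rational(668914, 496883)) = Rational(-21612351047, 506820660)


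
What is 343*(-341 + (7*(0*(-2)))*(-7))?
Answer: -116963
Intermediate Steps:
343*(-341 + (7*(0*(-2)))*(-7)) = 343*(-341 + (7*0)*(-7)) = 343*(-341 + 0*(-7)) = 343*(-341 + 0) = 343*(-341) = -116963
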